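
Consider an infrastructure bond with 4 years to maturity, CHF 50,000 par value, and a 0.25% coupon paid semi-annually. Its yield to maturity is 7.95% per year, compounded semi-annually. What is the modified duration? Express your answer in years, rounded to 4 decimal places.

Periodic yield y = 0.03975. First find Macaulay duration:
  t   CF        PV=CF/(1+0.03975)^t    t·PV
  1        62.50        60.1106        60.1106
  2        62.50        57.8126       115.6251
  3        62.50        55.6024       166.8071
  4        62.50        53.4767       213.9067
  5        62.50        51.4322       257.1612
  6        62.50        49.4660       296.7958
  7        62.50        47.5749       333.0240
  8    50,062.50    36,650.6010   293,204.8083
  Σ                 37,026.0763   294,648.2387
P = 37,026.0763; Macaulay duration = 294,648.2387 / 37,026.0763 = 7.95786 half-year periods = 3.97893 years.
Modified duration = D_Mac / (1 + y) = 3.97893 / 1.03975 = 3.82681 years.

3.8268 years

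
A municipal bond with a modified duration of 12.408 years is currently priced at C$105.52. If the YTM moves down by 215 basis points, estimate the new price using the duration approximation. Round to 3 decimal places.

Duration approximation: ΔP/P ≈ -D_mod · Δy = -12.408 × (-0.0215) = +0.266772.
New price ≈ 105.52 × (1 + 0.266772) = 133.66978144.

C$133.670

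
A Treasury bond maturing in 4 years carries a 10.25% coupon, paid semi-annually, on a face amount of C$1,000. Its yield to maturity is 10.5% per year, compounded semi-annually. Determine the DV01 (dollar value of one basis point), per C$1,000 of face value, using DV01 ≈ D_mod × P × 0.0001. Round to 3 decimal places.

C$0.318

Periodic yield y = 0.0525.
  t   CF        PV=CF/(1+0.0525)^t    t·PV
  1        51.25        48.6936        48.6936
  2        51.25        46.2647        92.5294
  3        51.25        43.9570       131.8709
  4        51.25        41.7643       167.0573
  5        51.25        39.6811       198.4053
  6        51.25        37.7017       226.2104
  7        51.25        35.8211       250.7478
  8     1,051.25       698.1185     5,584.9483
  Σ                    992.0020     6,700.4630
P = 992.0020; D_Mac = 6.75449 half-year periods = 3.37724 yrs; D_mod = 3.20878 yrs.
DV01 ≈ 3.20878 × 992.0020 × 0.0001 = 0.318312.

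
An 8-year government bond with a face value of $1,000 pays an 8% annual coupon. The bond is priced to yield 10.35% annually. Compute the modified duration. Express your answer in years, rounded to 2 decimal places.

5.50 years

Periodic yield y = 0.1035. First find Macaulay duration:
  t   CF        PV=CF/(1+0.1035)^t    t·PV
  1        80.00        72.4966        72.4966
  2        80.00        65.6970       131.3939
  3        80.00        59.5351       178.6053
  4        80.00        53.9511       215.8046
  5        80.00        48.8909       244.4547
  6        80.00        44.3053       265.8320
  7        80.00        40.1498       281.0488
  8     1,080.00       491.1850     3,929.4796
  Σ                    876.2108     5,319.1154
P = 876.2108; Macaulay duration = 5,319.1154 / 876.2108 = 6.07059 years.
Modified duration = D_Mac / (1 + y) = 6.07059 / 1.1035 = 5.50121 years.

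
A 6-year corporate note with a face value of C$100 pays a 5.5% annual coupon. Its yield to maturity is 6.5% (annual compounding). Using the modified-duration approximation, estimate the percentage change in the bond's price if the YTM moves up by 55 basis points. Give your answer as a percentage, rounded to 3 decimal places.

-2.711%

Periodic yield y = 0.065. Modified duration first:
  t   CF        PV=CF/(1+0.065)^t    t·PV
  1         5.50         5.1643         5.1643
  2         5.50         4.8491         9.6983
  3         5.50         4.5532        13.6595
  4         5.50         4.2753        17.1011
  5         5.50         4.0143        20.0717
  6       105.50        72.3027       433.8165
  Σ                     95.1590       499.5114
P = 95.1590; D_Mac = 5.24923 yrs; D_mod = 5.24923/(1+0.065) = 4.92885 yrs.
ΔP/P ≈ -D_mod · Δy = -4.92885 × (+0.0055) = -0.027109 = -2.7109%.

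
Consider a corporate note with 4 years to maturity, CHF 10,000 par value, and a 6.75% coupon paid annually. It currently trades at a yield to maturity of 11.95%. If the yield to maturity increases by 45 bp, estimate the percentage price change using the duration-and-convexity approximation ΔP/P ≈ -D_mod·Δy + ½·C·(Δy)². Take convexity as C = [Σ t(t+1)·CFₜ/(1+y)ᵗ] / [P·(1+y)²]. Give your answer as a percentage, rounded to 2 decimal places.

-1.43%

With y = 0.1195:
  t   CF        PV=CF/(1+0.1195)^t    t·PV        t(t+1)·PV
  1       675.00       602.9477       602.9477       1,205.8955
  2       675.00       538.5866     1,077.1733       3,231.5198
  3       675.00       481.0957     1,443.2871       5,773.1485
  4    10,675.00     6,796.2836    27,185.1343     135,925.6717
  Σ                  8,418.9137    30,308.5425     146,136.2354
P = 8,418.9137; D_Mac = 3.60005 yrs; D_mod = 3.21577 yrs; C = 13.85012.
Duration effect: -3.21577 × (+0.0045) = -0.014471
Convexity effect: 0.5 × 13.85012 × (0.0045)² = +0.0001402
ΔP/P ≈ -0.014471 + 0.0001402 = -0.014331 = -1.4331%.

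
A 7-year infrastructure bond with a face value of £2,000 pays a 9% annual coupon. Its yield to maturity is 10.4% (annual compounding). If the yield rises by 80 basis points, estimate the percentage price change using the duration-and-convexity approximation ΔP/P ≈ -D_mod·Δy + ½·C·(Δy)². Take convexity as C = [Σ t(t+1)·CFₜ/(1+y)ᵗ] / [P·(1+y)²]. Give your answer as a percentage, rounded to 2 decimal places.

-3.83%

With y = 0.104:
  t   CF        PV=CF/(1+0.104)^t    t·PV        t(t+1)·PV
  1       180.00       163.0435       163.0435         326.0870
  2       180.00       147.6843       295.3686         886.1059
  3       180.00       133.7720       401.3161       1,605.2642
  4       180.00       121.1703       484.6812       2,423.4062
  5       180.00       109.7557       548.7786       3,292.6714
  6       180.00        99.4164       596.4984       4,175.4891
  7     2,180.00     1,090.6188     7,634.3316      61,074.6528
  Σ                  1,865.4610    10,124.0180      73,783.6765
P = 1,865.4610; D_Mac = 5.42709 yrs; D_mod = 4.91584 yrs; C = 32.45159.
Duration effect: -4.91584 × (+0.008) = -0.039327
Convexity effect: 0.5 × 32.45159 × (0.008)² = +0.0010385
ΔP/P ≈ -0.039327 + 0.0010385 = -0.038288 = -3.8288%.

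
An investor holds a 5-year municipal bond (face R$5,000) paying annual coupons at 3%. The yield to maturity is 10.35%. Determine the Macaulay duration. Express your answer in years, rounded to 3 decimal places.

4.658 years

Periodic yield y = 0.1035. Discount each cash flow and weight by its year:
  t   CF        PV=CF/(1+0.1035)^t    t·PV
  1       150.00       135.9311       135.9311
  2       150.00       123.1818       246.3636
  3       150.00       111.6283       334.8849
  4       150.00       101.1584       404.6336
  5     5,150.00     3,147.3536    15,736.7681
  Σ                  3,619.2532    16,858.5813
Price P = Σ PV = 3,619.2532.
Macaulay duration = Σ(t·PV) / P = 16,858.5813 / 3,619.2532 = 4.65803 years.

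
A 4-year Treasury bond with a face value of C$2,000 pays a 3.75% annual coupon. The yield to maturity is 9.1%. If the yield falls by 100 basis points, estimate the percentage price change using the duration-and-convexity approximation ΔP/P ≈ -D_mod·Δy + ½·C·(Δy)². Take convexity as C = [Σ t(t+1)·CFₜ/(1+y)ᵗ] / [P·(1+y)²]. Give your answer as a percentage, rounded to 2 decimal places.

With y = 0.091:
  t   CF        PV=CF/(1+0.091)^t    t·PV        t(t+1)·PV
  1        75.00        68.7443        68.7443         137.4885
  2        75.00        63.0103       126.0207         378.0620
  3        75.00        57.7547       173.2640         693.0559
  4     2,075.00     1,464.6002     5,858.4009      29,292.0046
  Σ                  1,654.1095     6,226.4298      30,500.6111
P = 1,654.1095; D_Mac = 3.76422 yrs; D_mod = 3.45025 yrs; C = 15.49155.
Duration effect: -3.45025 × (-0.01) = +0.034502
Convexity effect: 0.5 × 15.49155 × (-0.01)² = +0.0007746
ΔP/P ≈ +0.034502 + 0.0007746 = +0.035277 = +3.5277%.

+3.53%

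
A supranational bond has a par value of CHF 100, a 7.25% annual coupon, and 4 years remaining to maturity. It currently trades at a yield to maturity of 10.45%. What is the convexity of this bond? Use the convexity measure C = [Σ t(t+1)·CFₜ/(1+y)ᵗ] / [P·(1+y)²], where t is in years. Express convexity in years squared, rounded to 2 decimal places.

14.17

With y = 0.1045:
  t   CF        PV=CF/(1+0.1045)^t    t·PV        t(t+1)·PV
  1         7.25         6.5641         6.5641          13.1281
  2         7.25         5.9430        11.8860          35.6581
  3         7.25         5.3807        16.1422          64.5687
  4       107.25        72.0667       288.2667       1,441.3333
  Σ                     89.9545       322.8589       1,554.6882
P = 89.9545.
Convexity = Σ t(t+1)·PV / [P·(1+y)²] = 1,554.6882 / (89.9545 × 1.219920) = 14.16737.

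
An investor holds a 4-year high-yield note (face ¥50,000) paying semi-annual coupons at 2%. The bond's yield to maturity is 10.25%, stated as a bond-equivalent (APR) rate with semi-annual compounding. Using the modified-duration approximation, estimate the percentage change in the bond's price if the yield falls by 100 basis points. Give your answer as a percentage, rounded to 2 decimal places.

+3.65%

Periodic yield y = 0.05125. Modified duration first:
  t   CF        PV=CF/(1+0.05125)^t    t·PV
  1       500.00       475.6243       475.6243
  2       500.00       452.4369       904.8737
  3       500.00       430.3799     1,291.1397
  4       500.00       409.3982     1,637.5930
  5       500.00       389.4395     1,947.1973
  6       500.00       370.4537     2,222.7223
  7       500.00       352.3935     2,466.7548
  8    50,500.00    33,856.5973   270,852.7782
  Σ                 36,736.7233   281,798.6833
P = 36,736.7233; D_Mac = 7.67076 half-year periods = 3.83538 yrs; D_mod = 3.83538/(1+0.05125) = 3.64840 yrs.
ΔP/P ≈ -D_mod · Δy = -3.64840 × (-0.01) = +0.036484 = +3.6484%.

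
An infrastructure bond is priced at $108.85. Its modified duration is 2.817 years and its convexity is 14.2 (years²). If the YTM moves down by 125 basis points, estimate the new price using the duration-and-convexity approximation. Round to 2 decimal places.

$112.80

Duration effect: -D_mod·Δy = -2.817 × (-0.0125) = +0.0352125
Convexity effect: ½·C·(Δy)² = 0.5 × 14.2 × (-0.0125)² = +0.001109375
ΔP/P ≈ +0.0352125 + 0.001109375 = +0.036321875
New price ≈ 108.85 × (1 + 0.036321875) = 112.80363609375.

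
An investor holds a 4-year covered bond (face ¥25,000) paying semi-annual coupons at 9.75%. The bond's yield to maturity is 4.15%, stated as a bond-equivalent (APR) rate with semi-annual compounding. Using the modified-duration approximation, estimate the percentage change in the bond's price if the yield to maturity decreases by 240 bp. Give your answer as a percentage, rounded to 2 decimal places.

Periodic yield y = 0.02075. Modified duration first:
  t   CF        PV=CF/(1+0.02075)^t    t·PV
  1     1,218.75     1,193.9750     1,193.9750
  2     1,218.75     1,169.7037     2,339.4073
  3     1,218.75     1,145.9257     3,437.7771
  4     1,218.75     1,122.6311     4,490.5245
  5     1,218.75     1,099.8101     5,499.0503
  6     1,218.75     1,077.4529     6,464.7174
  7     1,218.75     1,055.5502     7,388.8517
  8    26,218.75    22,246.2531   177,970.0247
  Σ                 30,111.3018   208,784.3280
P = 30,111.3018; D_Mac = 6.93375 half-year periods = 3.46688 yrs; D_mod = 3.46688/(1+0.02075) = 3.39640 yrs.
ΔP/P ≈ -D_mod · Δy = -3.39640 × (-0.024) = +0.081514 = +8.1514%.

+8.15%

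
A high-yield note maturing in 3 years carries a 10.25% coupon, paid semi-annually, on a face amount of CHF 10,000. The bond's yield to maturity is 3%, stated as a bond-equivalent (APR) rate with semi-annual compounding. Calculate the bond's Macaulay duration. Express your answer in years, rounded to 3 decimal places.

2.692 years

Periodic yield y = 0.015. Discount each cash flow and weight by its period:
  t   CF        PV=CF/(1+0.015)^t    t·PV
  1       512.50       504.9261       504.9261
  2       512.50       497.4641       994.9283
  3       512.50       490.1125     1,470.3374
  4       512.50       482.8694     1,931.4777
  5       512.50       475.7334     2,378.6671
  6    10,512.50     9,614.1248    57,684.7488
  Σ                 12,065.2303    64,965.0853
Price P = Σ PV = 12,065.2303.
Macaulay duration = Σ(t·PV) / P = 64,965.0853 / 12,065.2303 = 5.38449 half-year periods.
In years: 5.38449 / 2 = 2.69224 years.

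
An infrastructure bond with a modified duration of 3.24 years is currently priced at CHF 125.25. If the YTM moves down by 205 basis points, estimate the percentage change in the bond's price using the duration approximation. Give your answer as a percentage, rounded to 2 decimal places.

Duration approximation: ΔP/P ≈ -D_mod · Δy = -3.24 × (-0.0205) = +0.066420.
As a percentage: +6.6420%.

+6.64%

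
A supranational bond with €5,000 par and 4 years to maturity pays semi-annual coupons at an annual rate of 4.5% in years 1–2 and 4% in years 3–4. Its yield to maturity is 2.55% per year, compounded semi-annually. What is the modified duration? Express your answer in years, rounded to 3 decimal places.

Periodic yield y = 0.01275. First find Macaulay duration:
  t   CF        PV=CF/(1+0.01275)^t    t·PV
  1       112.50       111.0837       111.0837
  2       112.50       109.6852       219.3704
  3       112.50       108.3043       324.9130
  4       112.50       106.9408       427.7633
  5       100.00        93.8618       469.3089
  6       100.00        92.6801       556.0806
  7       100.00        91.5133       640.5931
  8     5,100.00     4,608.4212    36,867.3692
  Σ                  5,322.4903    39,616.4821
P = 5,322.4903; Macaulay duration = 39,616.4821 / 5,322.4903 = 7.44322 half-year periods = 3.72161 years.
Modified duration = D_Mac / (1 + y) = 3.72161 / 1.01275 = 3.67476 years.

3.675 years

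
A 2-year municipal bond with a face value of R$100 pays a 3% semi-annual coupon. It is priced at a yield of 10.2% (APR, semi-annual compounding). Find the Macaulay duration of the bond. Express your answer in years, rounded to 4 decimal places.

1.9525 years

Periodic yield y = 0.051. Discount each cash flow and weight by its period:
  t   CF        PV=CF/(1+0.051)^t    t·PV
  1         1.50         1.4272         1.4272
  2         1.50         1.3580         2.7159
  3         1.50         1.2921         3.8762
  4       101.50        83.1869       332.7478
  Σ                     87.2642       340.7671
Price P = Σ PV = 87.2642.
Macaulay duration = Σ(t·PV) / P = 340.7671 / 87.2642 = 3.90501 half-year periods.
In years: 3.90501 / 2 = 1.95250 years.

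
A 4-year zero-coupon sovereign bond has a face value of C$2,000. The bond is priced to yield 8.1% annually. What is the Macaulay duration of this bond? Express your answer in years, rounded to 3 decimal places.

A zero-coupon bond has a single cash flow at maturity, so its Macaulay duration equals its maturity: 4 years.

4.000 years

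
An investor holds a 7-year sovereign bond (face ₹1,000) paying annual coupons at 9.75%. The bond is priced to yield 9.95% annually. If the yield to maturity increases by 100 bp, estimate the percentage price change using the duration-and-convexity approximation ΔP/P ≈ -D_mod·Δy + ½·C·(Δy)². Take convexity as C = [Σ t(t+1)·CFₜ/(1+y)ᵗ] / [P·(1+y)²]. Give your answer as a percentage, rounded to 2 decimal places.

-4.73%

With y = 0.0995:
  t   CF        PV=CF/(1+0.0995)^t    t·PV        t(t+1)·PV
  1        97.50        88.6767        88.6767         177.3533
  2        97.50        80.6518       161.3036         483.9109
  3        97.50        73.3532       220.0595         880.2381
  4        97.50        66.7150       266.8601       1,334.3006
  5        97.50        60.6776       303.3880       1,820.3282
  6        97.50        55.1865       331.1193       2,317.8349
  7     1,097.50       564.9863     3,954.9039      31,639.2311
  Σ                    990.2471     5,326.3111      38,653.1971
P = 990.2471; D_Mac = 5.37877 yrs; D_mod = 4.89201 yrs; C = 32.28876.
Duration effect: -4.89201 × (+0.01) = -0.048920
Convexity effect: 0.5 × 32.28876 × (0.01)² = +0.0016144
ΔP/P ≈ -0.048920 + 0.0016144 = -0.047306 = -4.7306%.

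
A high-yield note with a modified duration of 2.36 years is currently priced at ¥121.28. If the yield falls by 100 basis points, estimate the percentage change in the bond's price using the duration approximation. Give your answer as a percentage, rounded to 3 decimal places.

+2.360%

Duration approximation: ΔP/P ≈ -D_mod · Δy = -2.36 × (-0.01) = +0.023600.
As a percentage: +2.3600%.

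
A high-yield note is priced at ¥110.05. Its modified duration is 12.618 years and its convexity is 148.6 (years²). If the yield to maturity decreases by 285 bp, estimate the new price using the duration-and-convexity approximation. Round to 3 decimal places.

Duration effect: -D_mod·Δy = -12.618 × (-0.0285) = +0.359613
Convexity effect: ½·C·(Δy)² = 0.5 × 148.6 × (-0.0285)² = +0.060350175
ΔP/P ≈ +0.359613 + 0.060350175 = +0.419963175
New price ≈ 110.05 × (1 + 0.419963175) = 156.26694740875.

¥156.267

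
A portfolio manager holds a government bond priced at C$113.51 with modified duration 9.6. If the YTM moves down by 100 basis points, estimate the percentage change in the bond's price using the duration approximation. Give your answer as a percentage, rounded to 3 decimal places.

Duration approximation: ΔP/P ≈ -D_mod · Δy = -9.6 × (-0.01) = +0.096000.
As a percentage: +9.6000%.

+9.600%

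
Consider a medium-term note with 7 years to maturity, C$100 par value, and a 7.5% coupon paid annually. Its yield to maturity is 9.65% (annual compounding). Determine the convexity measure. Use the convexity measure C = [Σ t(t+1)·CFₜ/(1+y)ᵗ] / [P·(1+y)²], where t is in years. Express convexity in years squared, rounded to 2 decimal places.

With y = 0.0965:
  t   CF        PV=CF/(1+0.0965)^t    t·PV        t(t+1)·PV
  1         7.50         6.8399         6.8399          13.6799
  2         7.50         6.2380        12.4760          37.4279
  3         7.50         5.6890        17.0670          68.2679
  4         7.50         5.1883        20.7533         103.7664
  5         7.50         4.7317        23.6585         141.9513
  6         7.50         4.3153        25.8917         181.2420
  7       107.50        56.4089       394.8626       3,158.9012
  Σ                     89.4112       501.5491       3,705.2365
P = 89.4112.
Convexity = Σ t(t+1)·PV / [P·(1+y)²] = 3,705.2365 / (89.4112 × 1.202312) = 34.46727.

34.47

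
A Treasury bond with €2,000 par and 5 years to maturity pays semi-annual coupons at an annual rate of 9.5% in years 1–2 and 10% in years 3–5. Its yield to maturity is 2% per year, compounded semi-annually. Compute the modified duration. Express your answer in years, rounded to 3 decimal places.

Periodic yield y = 0.01. First find Macaulay duration:
  t   CF        PV=CF/(1+0.01)^t    t·PV
  1        95.00        94.0594        94.0594
  2        95.00        93.1281       186.2562
  3        95.00        92.2061       276.6182
  4        95.00        91.2931       365.1725
  5       100.00        95.1466       475.7328
  6       100.00        94.2045       565.2271
  7       100.00        93.2718       652.9026
  8       100.00        92.3483       738.7866
  9       100.00        91.4340       822.9058
  10    2,100.00     1,901.1026    19,011.0260
  Σ                  2,738.1945    23,188.6875
P = 2,738.1945; Macaulay duration = 23,188.6875 / 2,738.1945 = 8.46860 half-year periods = 4.23430 years.
Modified duration = D_Mac / (1 + y) = 4.23430 / 1.01 = 4.19238 years.

4.192 years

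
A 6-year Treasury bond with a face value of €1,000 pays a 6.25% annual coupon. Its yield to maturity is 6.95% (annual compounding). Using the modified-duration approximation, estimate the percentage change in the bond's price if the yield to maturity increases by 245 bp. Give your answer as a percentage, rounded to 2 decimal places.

-11.84%

Periodic yield y = 0.0695. Modified duration first:
  t   CF        PV=CF/(1+0.0695)^t    t·PV
  1        62.50        58.4385        58.4385
  2        62.50        54.6410       109.2819
  3        62.50        51.0902       153.2706
  4        62.50        47.7702       191.0807
  5        62.50        44.6659       223.3295
  6     1,062.50       709.9769     4,259.8613
  Σ                    966.5827     4,995.2626
P = 966.5827; D_Mac = 5.16796 yrs; D_mod = 5.16796/(1+0.0695) = 4.83213 yrs.
ΔP/P ≈ -D_mod · Δy = -4.83213 × (+0.0245) = -0.118387 = -11.8387%.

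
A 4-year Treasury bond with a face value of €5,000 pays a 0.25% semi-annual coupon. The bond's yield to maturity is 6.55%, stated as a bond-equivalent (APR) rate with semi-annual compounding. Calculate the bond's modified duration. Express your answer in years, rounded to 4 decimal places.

3.8534 years

Periodic yield y = 0.03275. First find Macaulay duration:
  t   CF        PV=CF/(1+0.03275)^t    t·PV
  1         6.25         6.0518         6.0518
  2         6.25         5.8599        11.7198
  3         6.25         5.6741        17.0222
  4         6.25         5.4941        21.9765
  5         6.25         5.3199        26.5995
  6         6.25         5.1512        30.9072
  7         6.25         4.9879        34.9150
  8     5,006.25     3,868.5740    30,948.5917
  Σ                  3,907.1128    31,097.7837
P = 3,907.1128; Macaulay duration = 31,097.7837 / 3,907.1128 = 7.95927 half-year periods = 3.97964 years.
Modified duration = D_Mac / (1 + y) = 3.97964 / 1.03275 = 3.85344 years.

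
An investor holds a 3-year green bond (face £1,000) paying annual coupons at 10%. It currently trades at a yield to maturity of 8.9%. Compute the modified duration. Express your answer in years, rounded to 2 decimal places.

2.52 years

Periodic yield y = 0.089. First find Macaulay duration:
  t   CF        PV=CF/(1+0.089)^t    t·PV
  1       100.00        91.8274        91.8274
  2       100.00        84.3226       168.6453
  3     1,100.00       851.7439     2,555.2318
  Σ                  1,027.8939     2,815.7044
P = 1,027.8939; Macaulay duration = 2,815.7044 / 1,027.8939 = 2.73929 years.
Modified duration = D_Mac / (1 + y) = 2.73929 / 1.089 = 2.51542 years.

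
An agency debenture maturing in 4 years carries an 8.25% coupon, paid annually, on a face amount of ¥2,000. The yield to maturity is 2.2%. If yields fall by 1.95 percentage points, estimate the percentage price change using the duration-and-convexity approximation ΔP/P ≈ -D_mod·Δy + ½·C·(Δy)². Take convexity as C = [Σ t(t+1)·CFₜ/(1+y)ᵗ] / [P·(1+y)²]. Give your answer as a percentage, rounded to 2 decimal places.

+7.21%

With y = 0.022:
  t   CF        PV=CF/(1+0.022)^t    t·PV        t(t+1)·PV
  1       165.00       161.4481       161.4481         322.8963
  2       165.00       157.9727       315.9455         947.8364
  3       165.00       154.5722       463.7165       1,854.8658
  4     2,165.00     1,984.5147     7,938.0588      39,690.2938
  Σ                  2,458.5077     8,879.1688      42,815.8923
P = 2,458.5077; D_Mac = 3.61161 yrs; D_mod = 3.53386 yrs; C = 16.67369.
Duration effect: -3.53386 × (-0.0195) = +0.068910
Convexity effect: 0.5 × 16.67369 × (-0.0195)² = +0.0031701
ΔP/P ≈ +0.068910 + 0.0031701 = +0.072080 = +7.2080%.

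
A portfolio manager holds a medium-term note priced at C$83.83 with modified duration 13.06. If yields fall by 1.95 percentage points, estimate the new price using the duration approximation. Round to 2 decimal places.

Duration approximation: ΔP/P ≈ -D_mod · Δy = -13.06 × (-0.0195) = +0.254670.
New price ≈ 83.83 × (1 + 0.254670) = 105.1789861.

C$105.18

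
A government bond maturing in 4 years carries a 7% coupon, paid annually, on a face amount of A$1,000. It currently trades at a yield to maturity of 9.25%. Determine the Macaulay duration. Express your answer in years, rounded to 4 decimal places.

Periodic yield y = 0.0925. Discount each cash flow and weight by its year:
  t   CF        PV=CF/(1+0.0925)^t    t·PV
  1        70.00        64.0732        64.0732
  2        70.00        58.6483       117.2965
  3        70.00        53.6826       161.0479
  4     1,070.00       751.1004     3,004.4016
  Σ                    927.5045     3,346.8192
Price P = Σ PV = 927.5045.
Macaulay duration = Σ(t·PV) / P = 3,346.8192 / 927.5045 = 3.60841 years.

3.6084 years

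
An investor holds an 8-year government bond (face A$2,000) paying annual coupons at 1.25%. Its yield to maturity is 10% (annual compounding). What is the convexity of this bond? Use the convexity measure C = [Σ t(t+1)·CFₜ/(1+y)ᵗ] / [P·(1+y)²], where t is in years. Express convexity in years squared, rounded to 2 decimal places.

With y = 0.1:
  t   CF        PV=CF/(1+0.1)^t    t·PV        t(t+1)·PV
  1        25.00        22.7273        22.7273          45.4545
  2        25.00        20.6612        41.3223         123.9669
  3        25.00        18.7829        56.3486         225.3944
  4        25.00        17.0753        68.3013         341.5067
  5        25.00        15.5230        77.6152         465.6910
  6        25.00        14.1118        84.6711         592.6976
  7        25.00        12.8290        89.8027         718.4214
  8     2,025.00       944.6774     7,557.4196      68,016.7760
  Σ                  1,066.3879     7,998.2080      70,529.9087
P = 1,066.3879.
Convexity = Σ t(t+1)·PV / [P·(1+y)²] = 70,529.9087 / (1,066.3879 × 1.210000) = 54.66039.

54.66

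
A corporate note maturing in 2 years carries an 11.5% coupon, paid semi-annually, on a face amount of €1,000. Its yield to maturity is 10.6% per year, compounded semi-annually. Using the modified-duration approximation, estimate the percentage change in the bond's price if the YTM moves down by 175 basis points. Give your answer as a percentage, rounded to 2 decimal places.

+3.06%

Periodic yield y = 0.053. Modified duration first:
  t   CF        PV=CF/(1+0.053)^t    t·PV
  1        57.50        54.6059        54.6059
  2        57.50        51.8574       103.7149
  3        57.50        49.2473       147.7420
  4     1,057.50       860.1355     3,440.5421
  Σ                  1,015.8462     3,746.6049
P = 1,015.8462; D_Mac = 3.68816 half-year periods = 1.84408 yrs; D_mod = 1.84408/(1+0.053) = 1.75126 yrs.
ΔP/P ≈ -D_mod · Δy = -1.75126 × (-0.0175) = +0.030647 = +3.0647%.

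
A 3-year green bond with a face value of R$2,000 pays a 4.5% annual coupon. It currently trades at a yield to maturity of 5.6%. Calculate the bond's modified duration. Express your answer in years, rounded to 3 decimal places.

Periodic yield y = 0.056. First find Macaulay duration:
  t   CF        PV=CF/(1+0.056)^t    t·PV
  1        90.00        85.2273        85.2273
  2        90.00        80.7076       161.4153
  3     2,090.00     1,774.8209     5,324.4627
  Σ                  1,940.7558     5,571.1052
P = 1,940.7558; Macaulay duration = 5,571.1052 / 1,940.7558 = 2.87059 years.
Modified duration = D_Mac / (1 + y) = 2.87059 / 1.056 = 2.71836 years.

2.718 years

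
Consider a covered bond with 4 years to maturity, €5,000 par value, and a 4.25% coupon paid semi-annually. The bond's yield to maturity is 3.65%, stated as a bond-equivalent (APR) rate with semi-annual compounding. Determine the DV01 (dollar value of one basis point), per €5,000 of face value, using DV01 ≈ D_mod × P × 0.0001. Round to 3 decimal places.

€1.869

Periodic yield y = 0.01825.
  t   CF        PV=CF/(1+0.01825)^t    t·PV
  1       106.25       104.3457       104.3457
  2       106.25       102.4755       204.9510
  3       106.25       100.6389       301.9166
  4       106.25        98.8351       395.3405
  5       106.25        97.0637       485.3185
  6       106.25        95.3240       571.9442
  7       106.25        93.6156       655.3089
  8     5,106.25     4,418.4172    35,347.3378
  Σ                  5,110.7157    38,066.4632
P = 5,110.7157; D_Mac = 7.44836 half-year periods = 3.72418 yrs; D_mod = 3.65743 yrs.
DV01 ≈ 3.65743 × 5,110.7157 × 0.0001 = 1.869210.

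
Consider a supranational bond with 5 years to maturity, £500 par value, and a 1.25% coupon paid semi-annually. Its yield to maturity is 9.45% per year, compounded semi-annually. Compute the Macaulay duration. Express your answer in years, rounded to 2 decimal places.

Periodic yield y = 0.04725. Discount each cash flow and weight by its period:
  t   CF        PV=CF/(1+0.04725)^t    t·PV
  1        3.125         2.9840         2.9840
  2        3.125         2.8494         5.6987
  3        3.125         2.7208         8.1624
  4        3.125         2.5981        10.3922
  5        3.125         2.4808        12.4042
  6        3.125         2.3689        14.2134
  7        3.125         2.2620        15.8342
  8        3.125         2.1600        17.2797
  9        3.125         2.0625        18.5626
  10     503.125       317.0825     3,170.8245
  Σ                    339.5689     3,276.3561
Price P = Σ PV = 339.5689.
Macaulay duration = Σ(t·PV) / P = 3,276.3561 / 339.5689 = 9.64857 half-year periods.
In years: 9.64857 / 2 = 4.82429 years.

4.82 years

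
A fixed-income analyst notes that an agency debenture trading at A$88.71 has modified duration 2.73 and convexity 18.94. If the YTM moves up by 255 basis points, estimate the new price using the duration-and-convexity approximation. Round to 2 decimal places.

A$83.08

Duration effect: -D_mod·Δy = -2.73 × (+0.0255) = -0.069615
Convexity effect: ½·C·(Δy)² = 0.5 × 18.94 × (0.0255)² = +0.0061578675
ΔP/P ≈ -0.069615 + 0.0061578675 = -0.0634571325
New price ≈ 88.71 × (1 - 0.0634571325) = 83.080717775925.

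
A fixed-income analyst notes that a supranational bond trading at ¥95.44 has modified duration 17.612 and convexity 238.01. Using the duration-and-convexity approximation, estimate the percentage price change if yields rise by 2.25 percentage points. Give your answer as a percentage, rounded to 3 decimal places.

Duration effect: -D_mod·Δy = -17.612 × (+0.0225) = -0.396270
Convexity effect: ½·C·(Δy)² = 0.5 × 238.01 × (0.0225)² = +0.06024628125
ΔP/P ≈ -0.396270 + 0.06024628125 = -0.33602371875
= -33.602371875%.

-33.602%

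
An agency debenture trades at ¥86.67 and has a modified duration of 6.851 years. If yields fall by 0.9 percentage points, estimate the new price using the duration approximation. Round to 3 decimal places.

¥92.014

Duration approximation: ΔP/P ≈ -D_mod · Δy = -6.851 × (-0.009) = +0.061659.
New price ≈ 86.67 × (1 + 0.061659) = 92.01398553.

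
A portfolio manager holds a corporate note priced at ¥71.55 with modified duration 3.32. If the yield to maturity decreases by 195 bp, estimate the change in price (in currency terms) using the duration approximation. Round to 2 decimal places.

+¥4.63

Duration approximation: ΔP/P ≈ -D_mod · Δy = -3.32 × (-0.0195) = +0.064740.
ΔP ≈ 71.55 × (+0.064740) = +4.632147.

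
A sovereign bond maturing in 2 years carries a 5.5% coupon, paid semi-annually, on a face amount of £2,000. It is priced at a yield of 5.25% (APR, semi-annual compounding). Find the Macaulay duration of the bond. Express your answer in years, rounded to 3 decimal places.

1.921 years

Periodic yield y = 0.02625. Discount each cash flow and weight by its period:
  t   CF        PV=CF/(1+0.02625)^t    t·PV
  1        55.00        53.5932        53.5932
  2        55.00        52.2223       104.4447
  3        55.00        50.8866       152.6597
  4     2,055.00     1,852.6746     7,410.6984
  Σ                  2,009.3767     7,721.3959
Price P = Σ PV = 2,009.3767.
Macaulay duration = Σ(t·PV) / P = 7,721.3959 / 2,009.3767 = 3.84268 half-year periods.
In years: 3.84268 / 2 = 1.92134 years.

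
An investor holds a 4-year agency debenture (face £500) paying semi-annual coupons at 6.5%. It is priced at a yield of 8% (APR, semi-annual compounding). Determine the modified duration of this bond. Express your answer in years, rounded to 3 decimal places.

3.436 years

Periodic yield y = 0.04. First find Macaulay duration:
  t   CF        PV=CF/(1+0.04)^t    t·PV
  1        16.25        15.6250        15.6250
  2        16.25        15.0240        30.0481
  3        16.25        14.4462        43.3386
  4        16.25        13.8906        55.5623
  5        16.25        13.3563        66.7816
  6        16.25        12.8426        77.0557
  7        16.25        12.3487        86.4407
  8       516.25       377.2188     3,017.7505
  Σ                    474.7522     3,392.6024
P = 474.7522; Macaulay duration = 3,392.6024 / 474.7522 = 7.14605 half-year periods = 3.57302 years.
Modified duration = D_Mac / (1 + y) = 3.57302 / 1.04 = 3.43560 years.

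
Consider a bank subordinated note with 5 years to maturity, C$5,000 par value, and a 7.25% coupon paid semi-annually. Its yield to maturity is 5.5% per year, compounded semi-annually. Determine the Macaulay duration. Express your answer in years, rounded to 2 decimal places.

4.31 years

Periodic yield y = 0.0275. Discount each cash flow and weight by its period:
  t   CF        PV=CF/(1+0.0275)^t    t·PV
  1       181.25       176.3990       176.3990
  2       181.25       171.6779       343.3558
  3       181.25       167.0831       501.2493
  4       181.25       162.6113       650.4452
  5       181.25       158.2592       791.2958
  6       181.25       154.0235       924.1411
  7       181.25       149.9012     1,049.3086
  8       181.25       145.8893     1,167.1142
  9       181.25       141.9847     1,277.8623
  10    5,181.25     3,950.1741    39,501.7415
  Σ                  5,378.0033    46,382.9127
Price P = Σ PV = 5,378.0033.
Macaulay duration = Σ(t·PV) / P = 46,382.9127 / 5,378.0033 = 8.62456 half-year periods.
In years: 8.62456 / 2 = 4.31228 years.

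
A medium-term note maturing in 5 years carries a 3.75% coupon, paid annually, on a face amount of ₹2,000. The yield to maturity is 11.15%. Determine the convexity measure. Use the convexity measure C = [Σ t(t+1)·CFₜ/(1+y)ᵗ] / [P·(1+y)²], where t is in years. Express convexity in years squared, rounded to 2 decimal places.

With y = 0.1115:
  t   CF        PV=CF/(1+0.1115)^t    t·PV        t(t+1)·PV
  1        75.00        67.4764        67.4764         134.9528
  2        75.00        60.7075       121.4150         364.2450
  3        75.00        54.6176       163.8529         655.4116
  4        75.00        49.1387       196.5547         982.7734
  5     2,075.00     1,223.1248     6,115.6239      36,693.7435
  Σ                  1,455.0650     6,664.9229      38,831.1262
P = 1,455.0650.
Convexity = Σ t(t+1)·PV / [P·(1+y)²] = 38,831.1262 / (1,455.0650 × 1.235432) = 21.60124.

21.60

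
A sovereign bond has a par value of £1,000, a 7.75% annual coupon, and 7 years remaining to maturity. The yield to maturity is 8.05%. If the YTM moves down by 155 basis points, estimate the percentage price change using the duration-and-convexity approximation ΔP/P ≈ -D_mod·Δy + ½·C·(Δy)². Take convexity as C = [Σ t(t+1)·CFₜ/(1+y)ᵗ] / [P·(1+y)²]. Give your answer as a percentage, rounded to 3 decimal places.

With y = 0.0805:
  t   CF        PV=CF/(1+0.0805)^t    t·PV        t(t+1)·PV
  1        77.50        71.7261        71.7261         143.4521
  2        77.50        66.3823       132.7646         398.2937
  3        77.50        61.4366       184.3099         737.2396
  4        77.50        56.8594       227.4378       1,137.1889
  5        77.50        52.6233       263.1164       1,578.6982
  6        77.50        48.7027       292.2162       2,045.5136
  7     1,077.50       626.6772     4,386.7403      35,093.9221
  Σ                    984.4076     5,558.3111      41,134.3080
P = 984.4076; D_Mac = 5.64635 yrs; D_mod = 5.22568 yrs; C = 35.79148.
Duration effect: -5.22568 × (-0.0155) = +0.080998
Convexity effect: 0.5 × 35.79148 × (-0.0155)² = +0.0042995
ΔP/P ≈ +0.080998 + 0.0042995 = +0.085298 = +8.5298%.

+8.530%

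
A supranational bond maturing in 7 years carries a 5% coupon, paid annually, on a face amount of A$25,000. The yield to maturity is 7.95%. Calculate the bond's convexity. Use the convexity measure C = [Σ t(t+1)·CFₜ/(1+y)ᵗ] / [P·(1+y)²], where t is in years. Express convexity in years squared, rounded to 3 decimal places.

38.877

With y = 0.0795:
  t   CF        PV=CF/(1+0.0795)^t    t·PV        t(t+1)·PV
  1     1,250.00     1,157.9435     1,157.9435       2,315.8870
  2     1,250.00     1,072.6665     2,145.3330       6,435.9990
  3     1,250.00       993.6698     2,981.0093      11,924.0371
  4     1,250.00       920.4907     3,681.9630      18,409.8149
  5     1,250.00       852.7010     4,263.5051      25,581.0304
  6     1,250.00       789.9037     4,739.4220      33,175.9542
  7    26,250.00    15,366.3521   107,564.4649     860,515.7192
  Σ                 21,153.7273   126,533.6408     958,358.4419
P = 21,153.7273.
Convexity = Σ t(t+1)·PV / [P·(1+y)²] = 958,358.4419 / (21,153.7273 × 1.165320) = 38.87727.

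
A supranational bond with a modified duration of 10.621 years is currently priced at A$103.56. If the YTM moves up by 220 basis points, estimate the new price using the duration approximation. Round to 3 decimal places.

A$79.362

Duration approximation: ΔP/P ≈ -D_mod · Δy = -10.621 × (+0.022) = -0.233662.
New price ≈ 103.56 × (1 - 0.233662) = 79.36196328.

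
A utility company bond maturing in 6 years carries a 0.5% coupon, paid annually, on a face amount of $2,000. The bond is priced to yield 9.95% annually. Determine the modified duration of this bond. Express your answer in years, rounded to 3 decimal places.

5.363 years

Periodic yield y = 0.0995. First find Macaulay duration:
  t   CF        PV=CF/(1+0.0995)^t    t·PV
  1        10.00         9.0950         9.0950
  2        10.00         8.2720        16.5440
  3        10.00         7.5234        22.5702
  4        10.00         6.8426        27.3703
  5        10.00         6.2233        31.1167
  6     2,010.00     1,137.6919     6,826.1512
  Σ                  1,175.6482     6,932.8474
P = 1,175.6482; Macaulay duration = 6,932.8474 / 1,175.6482 = 5.89704 years.
Modified duration = D_Mac / (1 + y) = 5.89704 / 1.0995 = 5.36339 years.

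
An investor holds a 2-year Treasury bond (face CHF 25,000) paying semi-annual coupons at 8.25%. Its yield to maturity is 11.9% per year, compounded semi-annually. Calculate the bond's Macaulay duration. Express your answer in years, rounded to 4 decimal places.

1.8799 years

Periodic yield y = 0.0595. Discount each cash flow and weight by its period:
  t   CF        PV=CF/(1+0.0595)^t    t·PV
  1     1,031.25       973.3365       973.3365
  2     1,031.25       918.6753     1,837.3506
  3     1,031.25       867.0838     2,601.2514
  4    26,031.25    20,658.1382    82,632.5529
  Σ                 23,417.2338    88,044.4914
Price P = Σ PV = 23,417.2338.
Macaulay duration = Σ(t·PV) / P = 88,044.4914 / 23,417.2338 = 3.75982 half-year periods.
In years: 3.75982 / 2 = 1.87991 years.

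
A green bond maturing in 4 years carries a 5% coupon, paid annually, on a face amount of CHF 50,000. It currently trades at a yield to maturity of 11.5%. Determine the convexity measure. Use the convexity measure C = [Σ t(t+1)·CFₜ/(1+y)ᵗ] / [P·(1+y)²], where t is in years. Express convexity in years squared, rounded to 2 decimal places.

14.42

With y = 0.115:
  t   CF        PV=CF/(1+0.115)^t    t·PV        t(t+1)·PV
  1     2,500.00     2,242.1525     2,242.1525       4,484.3049
  2     2,500.00     2,010.8991     4,021.7981      12,065.3944
  3     2,500.00     1,803.4969     5,410.4908      21,641.9631
  4    52,500.00    33,967.2067   135,868.8267     679,344.1337
  Σ                 40,023.7552   147,543.2681     717,535.7962
P = 40,023.7552.
Convexity = Σ t(t+1)·PV / [P·(1+y)²] = 717,535.7962 / (40,023.7552 × 1.243225) = 14.42036.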